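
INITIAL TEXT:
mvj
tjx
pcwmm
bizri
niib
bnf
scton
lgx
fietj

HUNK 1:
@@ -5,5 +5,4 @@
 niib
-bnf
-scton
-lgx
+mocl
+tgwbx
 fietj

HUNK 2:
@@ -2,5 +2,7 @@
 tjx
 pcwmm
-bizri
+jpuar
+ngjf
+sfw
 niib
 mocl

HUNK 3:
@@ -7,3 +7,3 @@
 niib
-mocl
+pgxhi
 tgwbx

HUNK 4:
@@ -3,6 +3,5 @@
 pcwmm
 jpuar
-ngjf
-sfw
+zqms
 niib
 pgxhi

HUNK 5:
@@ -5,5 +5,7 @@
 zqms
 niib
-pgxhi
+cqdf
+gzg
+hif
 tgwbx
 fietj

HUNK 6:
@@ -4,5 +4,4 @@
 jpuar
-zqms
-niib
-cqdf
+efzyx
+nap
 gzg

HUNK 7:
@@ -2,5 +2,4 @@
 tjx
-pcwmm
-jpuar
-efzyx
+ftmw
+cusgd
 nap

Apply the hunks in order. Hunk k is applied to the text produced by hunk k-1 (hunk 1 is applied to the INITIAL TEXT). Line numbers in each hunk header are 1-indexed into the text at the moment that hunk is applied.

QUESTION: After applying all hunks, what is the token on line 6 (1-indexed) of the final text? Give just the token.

Answer: gzg

Derivation:
Hunk 1: at line 5 remove [bnf,scton,lgx] add [mocl,tgwbx] -> 8 lines: mvj tjx pcwmm bizri niib mocl tgwbx fietj
Hunk 2: at line 2 remove [bizri] add [jpuar,ngjf,sfw] -> 10 lines: mvj tjx pcwmm jpuar ngjf sfw niib mocl tgwbx fietj
Hunk 3: at line 7 remove [mocl] add [pgxhi] -> 10 lines: mvj tjx pcwmm jpuar ngjf sfw niib pgxhi tgwbx fietj
Hunk 4: at line 3 remove [ngjf,sfw] add [zqms] -> 9 lines: mvj tjx pcwmm jpuar zqms niib pgxhi tgwbx fietj
Hunk 5: at line 5 remove [pgxhi] add [cqdf,gzg,hif] -> 11 lines: mvj tjx pcwmm jpuar zqms niib cqdf gzg hif tgwbx fietj
Hunk 6: at line 4 remove [zqms,niib,cqdf] add [efzyx,nap] -> 10 lines: mvj tjx pcwmm jpuar efzyx nap gzg hif tgwbx fietj
Hunk 7: at line 2 remove [pcwmm,jpuar,efzyx] add [ftmw,cusgd] -> 9 lines: mvj tjx ftmw cusgd nap gzg hif tgwbx fietj
Final line 6: gzg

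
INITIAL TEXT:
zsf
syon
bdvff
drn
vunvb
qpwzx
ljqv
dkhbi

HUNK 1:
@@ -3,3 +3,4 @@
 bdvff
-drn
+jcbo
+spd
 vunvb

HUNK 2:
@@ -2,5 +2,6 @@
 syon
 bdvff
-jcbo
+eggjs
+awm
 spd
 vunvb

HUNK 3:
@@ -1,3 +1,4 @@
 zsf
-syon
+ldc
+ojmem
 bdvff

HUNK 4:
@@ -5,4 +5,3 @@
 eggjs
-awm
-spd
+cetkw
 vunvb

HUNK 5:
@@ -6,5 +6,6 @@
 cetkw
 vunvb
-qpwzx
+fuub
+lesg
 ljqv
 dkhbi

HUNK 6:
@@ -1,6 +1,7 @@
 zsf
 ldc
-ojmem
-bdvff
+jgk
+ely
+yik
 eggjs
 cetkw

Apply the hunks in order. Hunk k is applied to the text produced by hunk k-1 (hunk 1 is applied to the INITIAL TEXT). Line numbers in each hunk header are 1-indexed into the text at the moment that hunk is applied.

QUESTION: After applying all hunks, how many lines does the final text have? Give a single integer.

Answer: 12

Derivation:
Hunk 1: at line 3 remove [drn] add [jcbo,spd] -> 9 lines: zsf syon bdvff jcbo spd vunvb qpwzx ljqv dkhbi
Hunk 2: at line 2 remove [jcbo] add [eggjs,awm] -> 10 lines: zsf syon bdvff eggjs awm spd vunvb qpwzx ljqv dkhbi
Hunk 3: at line 1 remove [syon] add [ldc,ojmem] -> 11 lines: zsf ldc ojmem bdvff eggjs awm spd vunvb qpwzx ljqv dkhbi
Hunk 4: at line 5 remove [awm,spd] add [cetkw] -> 10 lines: zsf ldc ojmem bdvff eggjs cetkw vunvb qpwzx ljqv dkhbi
Hunk 5: at line 6 remove [qpwzx] add [fuub,lesg] -> 11 lines: zsf ldc ojmem bdvff eggjs cetkw vunvb fuub lesg ljqv dkhbi
Hunk 6: at line 1 remove [ojmem,bdvff] add [jgk,ely,yik] -> 12 lines: zsf ldc jgk ely yik eggjs cetkw vunvb fuub lesg ljqv dkhbi
Final line count: 12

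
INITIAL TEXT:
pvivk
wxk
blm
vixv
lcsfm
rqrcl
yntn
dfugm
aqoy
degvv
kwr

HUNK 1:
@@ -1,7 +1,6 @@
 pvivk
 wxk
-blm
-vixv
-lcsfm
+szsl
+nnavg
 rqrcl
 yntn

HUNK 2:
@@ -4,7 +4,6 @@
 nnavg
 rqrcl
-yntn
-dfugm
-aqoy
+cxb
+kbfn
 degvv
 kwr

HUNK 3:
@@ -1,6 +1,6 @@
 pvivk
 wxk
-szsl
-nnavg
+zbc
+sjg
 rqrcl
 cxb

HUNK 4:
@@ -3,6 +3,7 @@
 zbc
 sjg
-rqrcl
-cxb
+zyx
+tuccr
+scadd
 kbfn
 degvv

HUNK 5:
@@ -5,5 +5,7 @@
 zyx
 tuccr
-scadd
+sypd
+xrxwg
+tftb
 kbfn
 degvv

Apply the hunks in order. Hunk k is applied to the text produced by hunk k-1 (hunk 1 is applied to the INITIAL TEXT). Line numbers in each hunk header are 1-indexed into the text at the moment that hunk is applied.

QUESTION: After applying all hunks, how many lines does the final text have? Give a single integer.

Answer: 12

Derivation:
Hunk 1: at line 1 remove [blm,vixv,lcsfm] add [szsl,nnavg] -> 10 lines: pvivk wxk szsl nnavg rqrcl yntn dfugm aqoy degvv kwr
Hunk 2: at line 4 remove [yntn,dfugm,aqoy] add [cxb,kbfn] -> 9 lines: pvivk wxk szsl nnavg rqrcl cxb kbfn degvv kwr
Hunk 3: at line 1 remove [szsl,nnavg] add [zbc,sjg] -> 9 lines: pvivk wxk zbc sjg rqrcl cxb kbfn degvv kwr
Hunk 4: at line 3 remove [rqrcl,cxb] add [zyx,tuccr,scadd] -> 10 lines: pvivk wxk zbc sjg zyx tuccr scadd kbfn degvv kwr
Hunk 5: at line 5 remove [scadd] add [sypd,xrxwg,tftb] -> 12 lines: pvivk wxk zbc sjg zyx tuccr sypd xrxwg tftb kbfn degvv kwr
Final line count: 12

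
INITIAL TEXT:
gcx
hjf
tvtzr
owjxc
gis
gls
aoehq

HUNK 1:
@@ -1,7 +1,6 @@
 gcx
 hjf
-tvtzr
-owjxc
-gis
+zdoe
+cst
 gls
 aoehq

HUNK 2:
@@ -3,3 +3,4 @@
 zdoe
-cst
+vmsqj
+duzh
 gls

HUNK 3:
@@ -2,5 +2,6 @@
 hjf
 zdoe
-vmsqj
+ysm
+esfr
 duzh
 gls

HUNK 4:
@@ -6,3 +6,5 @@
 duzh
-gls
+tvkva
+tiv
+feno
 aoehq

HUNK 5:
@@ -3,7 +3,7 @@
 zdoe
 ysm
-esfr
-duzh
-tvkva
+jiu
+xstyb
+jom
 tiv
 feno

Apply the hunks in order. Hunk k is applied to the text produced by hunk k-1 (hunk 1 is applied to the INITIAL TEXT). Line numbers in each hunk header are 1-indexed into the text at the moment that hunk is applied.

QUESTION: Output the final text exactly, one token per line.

Answer: gcx
hjf
zdoe
ysm
jiu
xstyb
jom
tiv
feno
aoehq

Derivation:
Hunk 1: at line 1 remove [tvtzr,owjxc,gis] add [zdoe,cst] -> 6 lines: gcx hjf zdoe cst gls aoehq
Hunk 2: at line 3 remove [cst] add [vmsqj,duzh] -> 7 lines: gcx hjf zdoe vmsqj duzh gls aoehq
Hunk 3: at line 2 remove [vmsqj] add [ysm,esfr] -> 8 lines: gcx hjf zdoe ysm esfr duzh gls aoehq
Hunk 4: at line 6 remove [gls] add [tvkva,tiv,feno] -> 10 lines: gcx hjf zdoe ysm esfr duzh tvkva tiv feno aoehq
Hunk 5: at line 3 remove [esfr,duzh,tvkva] add [jiu,xstyb,jom] -> 10 lines: gcx hjf zdoe ysm jiu xstyb jom tiv feno aoehq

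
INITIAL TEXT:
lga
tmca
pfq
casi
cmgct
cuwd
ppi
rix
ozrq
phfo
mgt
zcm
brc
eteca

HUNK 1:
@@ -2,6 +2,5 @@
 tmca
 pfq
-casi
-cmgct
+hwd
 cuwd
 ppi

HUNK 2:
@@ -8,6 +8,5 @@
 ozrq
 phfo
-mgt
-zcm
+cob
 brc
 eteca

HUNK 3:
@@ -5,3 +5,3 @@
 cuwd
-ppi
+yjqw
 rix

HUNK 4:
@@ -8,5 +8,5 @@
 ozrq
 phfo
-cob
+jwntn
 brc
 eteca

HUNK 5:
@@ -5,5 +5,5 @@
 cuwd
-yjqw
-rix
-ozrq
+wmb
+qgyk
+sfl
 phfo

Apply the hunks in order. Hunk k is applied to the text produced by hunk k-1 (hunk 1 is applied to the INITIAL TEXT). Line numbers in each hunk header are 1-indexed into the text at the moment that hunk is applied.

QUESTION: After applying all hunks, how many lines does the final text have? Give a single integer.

Answer: 12

Derivation:
Hunk 1: at line 2 remove [casi,cmgct] add [hwd] -> 13 lines: lga tmca pfq hwd cuwd ppi rix ozrq phfo mgt zcm brc eteca
Hunk 2: at line 8 remove [mgt,zcm] add [cob] -> 12 lines: lga tmca pfq hwd cuwd ppi rix ozrq phfo cob brc eteca
Hunk 3: at line 5 remove [ppi] add [yjqw] -> 12 lines: lga tmca pfq hwd cuwd yjqw rix ozrq phfo cob brc eteca
Hunk 4: at line 8 remove [cob] add [jwntn] -> 12 lines: lga tmca pfq hwd cuwd yjqw rix ozrq phfo jwntn brc eteca
Hunk 5: at line 5 remove [yjqw,rix,ozrq] add [wmb,qgyk,sfl] -> 12 lines: lga tmca pfq hwd cuwd wmb qgyk sfl phfo jwntn brc eteca
Final line count: 12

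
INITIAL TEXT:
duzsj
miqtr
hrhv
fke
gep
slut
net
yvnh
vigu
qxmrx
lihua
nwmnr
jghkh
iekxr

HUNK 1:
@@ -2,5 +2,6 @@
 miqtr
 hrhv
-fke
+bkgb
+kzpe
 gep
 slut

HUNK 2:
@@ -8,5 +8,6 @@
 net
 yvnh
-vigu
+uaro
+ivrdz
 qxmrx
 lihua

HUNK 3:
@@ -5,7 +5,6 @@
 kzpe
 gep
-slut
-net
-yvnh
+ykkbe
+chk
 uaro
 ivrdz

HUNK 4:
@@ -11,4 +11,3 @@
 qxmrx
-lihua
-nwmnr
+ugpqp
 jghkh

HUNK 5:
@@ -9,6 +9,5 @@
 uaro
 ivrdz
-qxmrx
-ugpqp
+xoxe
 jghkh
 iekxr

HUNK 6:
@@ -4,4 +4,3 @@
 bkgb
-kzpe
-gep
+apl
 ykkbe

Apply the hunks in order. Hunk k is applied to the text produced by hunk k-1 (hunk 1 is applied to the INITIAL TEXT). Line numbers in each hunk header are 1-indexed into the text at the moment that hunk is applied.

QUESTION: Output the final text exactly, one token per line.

Hunk 1: at line 2 remove [fke] add [bkgb,kzpe] -> 15 lines: duzsj miqtr hrhv bkgb kzpe gep slut net yvnh vigu qxmrx lihua nwmnr jghkh iekxr
Hunk 2: at line 8 remove [vigu] add [uaro,ivrdz] -> 16 lines: duzsj miqtr hrhv bkgb kzpe gep slut net yvnh uaro ivrdz qxmrx lihua nwmnr jghkh iekxr
Hunk 3: at line 5 remove [slut,net,yvnh] add [ykkbe,chk] -> 15 lines: duzsj miqtr hrhv bkgb kzpe gep ykkbe chk uaro ivrdz qxmrx lihua nwmnr jghkh iekxr
Hunk 4: at line 11 remove [lihua,nwmnr] add [ugpqp] -> 14 lines: duzsj miqtr hrhv bkgb kzpe gep ykkbe chk uaro ivrdz qxmrx ugpqp jghkh iekxr
Hunk 5: at line 9 remove [qxmrx,ugpqp] add [xoxe] -> 13 lines: duzsj miqtr hrhv bkgb kzpe gep ykkbe chk uaro ivrdz xoxe jghkh iekxr
Hunk 6: at line 4 remove [kzpe,gep] add [apl] -> 12 lines: duzsj miqtr hrhv bkgb apl ykkbe chk uaro ivrdz xoxe jghkh iekxr

Answer: duzsj
miqtr
hrhv
bkgb
apl
ykkbe
chk
uaro
ivrdz
xoxe
jghkh
iekxr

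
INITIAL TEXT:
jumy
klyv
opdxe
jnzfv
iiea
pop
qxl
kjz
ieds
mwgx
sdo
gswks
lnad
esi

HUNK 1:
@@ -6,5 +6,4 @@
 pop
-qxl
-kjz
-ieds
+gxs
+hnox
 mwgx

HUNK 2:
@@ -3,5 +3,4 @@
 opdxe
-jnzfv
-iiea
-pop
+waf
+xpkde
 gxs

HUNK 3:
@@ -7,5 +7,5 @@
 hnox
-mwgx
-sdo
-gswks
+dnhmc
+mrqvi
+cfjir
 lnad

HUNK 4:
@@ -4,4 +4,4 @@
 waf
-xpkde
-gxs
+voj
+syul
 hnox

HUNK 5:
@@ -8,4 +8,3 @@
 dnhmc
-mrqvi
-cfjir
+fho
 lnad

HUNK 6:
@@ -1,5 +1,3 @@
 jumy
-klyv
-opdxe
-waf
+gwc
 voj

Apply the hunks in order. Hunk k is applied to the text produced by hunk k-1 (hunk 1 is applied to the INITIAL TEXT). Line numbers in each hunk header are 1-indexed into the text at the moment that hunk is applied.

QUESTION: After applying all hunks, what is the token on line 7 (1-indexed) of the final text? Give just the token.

Hunk 1: at line 6 remove [qxl,kjz,ieds] add [gxs,hnox] -> 13 lines: jumy klyv opdxe jnzfv iiea pop gxs hnox mwgx sdo gswks lnad esi
Hunk 2: at line 3 remove [jnzfv,iiea,pop] add [waf,xpkde] -> 12 lines: jumy klyv opdxe waf xpkde gxs hnox mwgx sdo gswks lnad esi
Hunk 3: at line 7 remove [mwgx,sdo,gswks] add [dnhmc,mrqvi,cfjir] -> 12 lines: jumy klyv opdxe waf xpkde gxs hnox dnhmc mrqvi cfjir lnad esi
Hunk 4: at line 4 remove [xpkde,gxs] add [voj,syul] -> 12 lines: jumy klyv opdxe waf voj syul hnox dnhmc mrqvi cfjir lnad esi
Hunk 5: at line 8 remove [mrqvi,cfjir] add [fho] -> 11 lines: jumy klyv opdxe waf voj syul hnox dnhmc fho lnad esi
Hunk 6: at line 1 remove [klyv,opdxe,waf] add [gwc] -> 9 lines: jumy gwc voj syul hnox dnhmc fho lnad esi
Final line 7: fho

Answer: fho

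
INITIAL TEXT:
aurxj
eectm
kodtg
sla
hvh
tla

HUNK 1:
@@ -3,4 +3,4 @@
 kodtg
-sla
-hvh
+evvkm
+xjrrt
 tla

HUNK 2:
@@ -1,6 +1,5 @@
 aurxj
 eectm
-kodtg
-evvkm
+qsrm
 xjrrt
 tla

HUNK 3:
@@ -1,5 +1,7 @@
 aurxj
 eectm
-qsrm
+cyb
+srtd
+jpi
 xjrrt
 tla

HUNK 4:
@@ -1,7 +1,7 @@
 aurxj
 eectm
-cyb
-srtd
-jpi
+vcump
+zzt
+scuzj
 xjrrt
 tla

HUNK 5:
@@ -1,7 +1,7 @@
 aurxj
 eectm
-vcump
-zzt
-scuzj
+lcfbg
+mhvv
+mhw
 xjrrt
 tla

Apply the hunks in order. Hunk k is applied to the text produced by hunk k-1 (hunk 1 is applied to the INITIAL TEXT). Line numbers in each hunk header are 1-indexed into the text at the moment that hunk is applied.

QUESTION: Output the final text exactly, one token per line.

Hunk 1: at line 3 remove [sla,hvh] add [evvkm,xjrrt] -> 6 lines: aurxj eectm kodtg evvkm xjrrt tla
Hunk 2: at line 1 remove [kodtg,evvkm] add [qsrm] -> 5 lines: aurxj eectm qsrm xjrrt tla
Hunk 3: at line 1 remove [qsrm] add [cyb,srtd,jpi] -> 7 lines: aurxj eectm cyb srtd jpi xjrrt tla
Hunk 4: at line 1 remove [cyb,srtd,jpi] add [vcump,zzt,scuzj] -> 7 lines: aurxj eectm vcump zzt scuzj xjrrt tla
Hunk 5: at line 1 remove [vcump,zzt,scuzj] add [lcfbg,mhvv,mhw] -> 7 lines: aurxj eectm lcfbg mhvv mhw xjrrt tla

Answer: aurxj
eectm
lcfbg
mhvv
mhw
xjrrt
tla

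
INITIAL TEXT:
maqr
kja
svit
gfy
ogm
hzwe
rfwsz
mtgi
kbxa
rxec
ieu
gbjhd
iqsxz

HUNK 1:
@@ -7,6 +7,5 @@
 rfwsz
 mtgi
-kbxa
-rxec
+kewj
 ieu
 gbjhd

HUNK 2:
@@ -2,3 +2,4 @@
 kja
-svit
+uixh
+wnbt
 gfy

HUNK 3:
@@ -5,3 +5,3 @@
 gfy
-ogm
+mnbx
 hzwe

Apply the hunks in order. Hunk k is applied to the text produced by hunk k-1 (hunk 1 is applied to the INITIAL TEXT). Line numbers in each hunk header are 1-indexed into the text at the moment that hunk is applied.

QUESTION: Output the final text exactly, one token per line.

Answer: maqr
kja
uixh
wnbt
gfy
mnbx
hzwe
rfwsz
mtgi
kewj
ieu
gbjhd
iqsxz

Derivation:
Hunk 1: at line 7 remove [kbxa,rxec] add [kewj] -> 12 lines: maqr kja svit gfy ogm hzwe rfwsz mtgi kewj ieu gbjhd iqsxz
Hunk 2: at line 2 remove [svit] add [uixh,wnbt] -> 13 lines: maqr kja uixh wnbt gfy ogm hzwe rfwsz mtgi kewj ieu gbjhd iqsxz
Hunk 3: at line 5 remove [ogm] add [mnbx] -> 13 lines: maqr kja uixh wnbt gfy mnbx hzwe rfwsz mtgi kewj ieu gbjhd iqsxz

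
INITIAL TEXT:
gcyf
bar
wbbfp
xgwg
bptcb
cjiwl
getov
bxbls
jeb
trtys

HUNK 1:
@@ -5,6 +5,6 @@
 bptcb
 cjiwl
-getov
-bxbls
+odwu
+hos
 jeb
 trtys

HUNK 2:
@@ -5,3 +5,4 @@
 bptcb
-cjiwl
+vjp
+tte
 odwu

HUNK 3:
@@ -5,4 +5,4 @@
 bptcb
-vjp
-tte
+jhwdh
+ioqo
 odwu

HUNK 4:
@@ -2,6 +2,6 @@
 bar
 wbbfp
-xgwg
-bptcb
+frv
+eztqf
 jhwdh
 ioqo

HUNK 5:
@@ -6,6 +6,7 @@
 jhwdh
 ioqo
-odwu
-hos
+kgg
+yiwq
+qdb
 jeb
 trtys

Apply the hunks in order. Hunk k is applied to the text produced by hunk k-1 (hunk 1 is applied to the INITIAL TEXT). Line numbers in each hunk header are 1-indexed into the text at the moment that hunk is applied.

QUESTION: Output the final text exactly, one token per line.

Hunk 1: at line 5 remove [getov,bxbls] add [odwu,hos] -> 10 lines: gcyf bar wbbfp xgwg bptcb cjiwl odwu hos jeb trtys
Hunk 2: at line 5 remove [cjiwl] add [vjp,tte] -> 11 lines: gcyf bar wbbfp xgwg bptcb vjp tte odwu hos jeb trtys
Hunk 3: at line 5 remove [vjp,tte] add [jhwdh,ioqo] -> 11 lines: gcyf bar wbbfp xgwg bptcb jhwdh ioqo odwu hos jeb trtys
Hunk 4: at line 2 remove [xgwg,bptcb] add [frv,eztqf] -> 11 lines: gcyf bar wbbfp frv eztqf jhwdh ioqo odwu hos jeb trtys
Hunk 5: at line 6 remove [odwu,hos] add [kgg,yiwq,qdb] -> 12 lines: gcyf bar wbbfp frv eztqf jhwdh ioqo kgg yiwq qdb jeb trtys

Answer: gcyf
bar
wbbfp
frv
eztqf
jhwdh
ioqo
kgg
yiwq
qdb
jeb
trtys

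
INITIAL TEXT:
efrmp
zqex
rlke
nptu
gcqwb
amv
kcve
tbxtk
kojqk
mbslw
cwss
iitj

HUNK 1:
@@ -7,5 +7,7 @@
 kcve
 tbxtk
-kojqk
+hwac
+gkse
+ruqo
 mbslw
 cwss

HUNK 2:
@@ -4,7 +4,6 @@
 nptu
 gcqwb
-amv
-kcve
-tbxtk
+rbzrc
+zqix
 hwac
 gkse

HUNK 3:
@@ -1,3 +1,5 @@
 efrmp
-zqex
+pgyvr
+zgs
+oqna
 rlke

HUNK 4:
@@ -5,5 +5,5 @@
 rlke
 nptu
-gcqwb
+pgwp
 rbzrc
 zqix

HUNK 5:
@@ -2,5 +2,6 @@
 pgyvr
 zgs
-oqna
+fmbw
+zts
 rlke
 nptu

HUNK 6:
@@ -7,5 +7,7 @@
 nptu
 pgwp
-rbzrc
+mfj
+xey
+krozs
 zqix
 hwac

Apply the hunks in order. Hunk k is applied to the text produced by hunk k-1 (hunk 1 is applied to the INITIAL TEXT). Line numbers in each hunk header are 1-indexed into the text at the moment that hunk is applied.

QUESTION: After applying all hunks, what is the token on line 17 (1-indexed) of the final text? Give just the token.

Hunk 1: at line 7 remove [kojqk] add [hwac,gkse,ruqo] -> 14 lines: efrmp zqex rlke nptu gcqwb amv kcve tbxtk hwac gkse ruqo mbslw cwss iitj
Hunk 2: at line 4 remove [amv,kcve,tbxtk] add [rbzrc,zqix] -> 13 lines: efrmp zqex rlke nptu gcqwb rbzrc zqix hwac gkse ruqo mbslw cwss iitj
Hunk 3: at line 1 remove [zqex] add [pgyvr,zgs,oqna] -> 15 lines: efrmp pgyvr zgs oqna rlke nptu gcqwb rbzrc zqix hwac gkse ruqo mbslw cwss iitj
Hunk 4: at line 5 remove [gcqwb] add [pgwp] -> 15 lines: efrmp pgyvr zgs oqna rlke nptu pgwp rbzrc zqix hwac gkse ruqo mbslw cwss iitj
Hunk 5: at line 2 remove [oqna] add [fmbw,zts] -> 16 lines: efrmp pgyvr zgs fmbw zts rlke nptu pgwp rbzrc zqix hwac gkse ruqo mbslw cwss iitj
Hunk 6: at line 7 remove [rbzrc] add [mfj,xey,krozs] -> 18 lines: efrmp pgyvr zgs fmbw zts rlke nptu pgwp mfj xey krozs zqix hwac gkse ruqo mbslw cwss iitj
Final line 17: cwss

Answer: cwss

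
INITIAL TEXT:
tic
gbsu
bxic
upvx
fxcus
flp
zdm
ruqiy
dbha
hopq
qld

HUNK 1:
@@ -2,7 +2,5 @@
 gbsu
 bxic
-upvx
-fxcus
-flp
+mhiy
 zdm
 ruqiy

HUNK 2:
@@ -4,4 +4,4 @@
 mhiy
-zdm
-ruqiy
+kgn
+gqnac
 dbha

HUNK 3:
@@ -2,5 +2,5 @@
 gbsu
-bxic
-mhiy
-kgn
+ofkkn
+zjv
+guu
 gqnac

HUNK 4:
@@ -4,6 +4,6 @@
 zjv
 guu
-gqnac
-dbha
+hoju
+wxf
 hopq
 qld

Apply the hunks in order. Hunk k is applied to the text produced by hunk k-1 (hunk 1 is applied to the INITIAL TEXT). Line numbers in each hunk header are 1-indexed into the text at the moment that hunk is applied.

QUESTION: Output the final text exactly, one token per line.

Answer: tic
gbsu
ofkkn
zjv
guu
hoju
wxf
hopq
qld

Derivation:
Hunk 1: at line 2 remove [upvx,fxcus,flp] add [mhiy] -> 9 lines: tic gbsu bxic mhiy zdm ruqiy dbha hopq qld
Hunk 2: at line 4 remove [zdm,ruqiy] add [kgn,gqnac] -> 9 lines: tic gbsu bxic mhiy kgn gqnac dbha hopq qld
Hunk 3: at line 2 remove [bxic,mhiy,kgn] add [ofkkn,zjv,guu] -> 9 lines: tic gbsu ofkkn zjv guu gqnac dbha hopq qld
Hunk 4: at line 4 remove [gqnac,dbha] add [hoju,wxf] -> 9 lines: tic gbsu ofkkn zjv guu hoju wxf hopq qld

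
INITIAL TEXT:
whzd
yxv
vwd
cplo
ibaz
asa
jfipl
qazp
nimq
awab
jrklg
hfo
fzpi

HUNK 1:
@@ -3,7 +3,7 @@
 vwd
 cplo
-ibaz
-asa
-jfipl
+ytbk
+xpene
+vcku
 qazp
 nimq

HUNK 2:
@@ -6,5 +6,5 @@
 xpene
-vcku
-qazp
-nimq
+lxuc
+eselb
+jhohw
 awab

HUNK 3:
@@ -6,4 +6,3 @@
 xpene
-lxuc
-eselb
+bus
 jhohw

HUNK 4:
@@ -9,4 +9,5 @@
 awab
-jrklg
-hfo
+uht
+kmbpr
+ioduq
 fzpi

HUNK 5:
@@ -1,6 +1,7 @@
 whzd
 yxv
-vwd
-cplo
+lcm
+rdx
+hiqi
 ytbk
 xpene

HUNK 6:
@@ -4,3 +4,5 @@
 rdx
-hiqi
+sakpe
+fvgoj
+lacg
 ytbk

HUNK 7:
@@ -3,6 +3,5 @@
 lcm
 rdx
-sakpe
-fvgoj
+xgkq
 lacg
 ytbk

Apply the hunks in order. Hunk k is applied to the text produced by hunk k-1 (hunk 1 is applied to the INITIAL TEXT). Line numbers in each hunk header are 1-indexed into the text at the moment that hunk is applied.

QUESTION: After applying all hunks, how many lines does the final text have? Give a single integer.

Hunk 1: at line 3 remove [ibaz,asa,jfipl] add [ytbk,xpene,vcku] -> 13 lines: whzd yxv vwd cplo ytbk xpene vcku qazp nimq awab jrklg hfo fzpi
Hunk 2: at line 6 remove [vcku,qazp,nimq] add [lxuc,eselb,jhohw] -> 13 lines: whzd yxv vwd cplo ytbk xpene lxuc eselb jhohw awab jrklg hfo fzpi
Hunk 3: at line 6 remove [lxuc,eselb] add [bus] -> 12 lines: whzd yxv vwd cplo ytbk xpene bus jhohw awab jrklg hfo fzpi
Hunk 4: at line 9 remove [jrklg,hfo] add [uht,kmbpr,ioduq] -> 13 lines: whzd yxv vwd cplo ytbk xpene bus jhohw awab uht kmbpr ioduq fzpi
Hunk 5: at line 1 remove [vwd,cplo] add [lcm,rdx,hiqi] -> 14 lines: whzd yxv lcm rdx hiqi ytbk xpene bus jhohw awab uht kmbpr ioduq fzpi
Hunk 6: at line 4 remove [hiqi] add [sakpe,fvgoj,lacg] -> 16 lines: whzd yxv lcm rdx sakpe fvgoj lacg ytbk xpene bus jhohw awab uht kmbpr ioduq fzpi
Hunk 7: at line 3 remove [sakpe,fvgoj] add [xgkq] -> 15 lines: whzd yxv lcm rdx xgkq lacg ytbk xpene bus jhohw awab uht kmbpr ioduq fzpi
Final line count: 15

Answer: 15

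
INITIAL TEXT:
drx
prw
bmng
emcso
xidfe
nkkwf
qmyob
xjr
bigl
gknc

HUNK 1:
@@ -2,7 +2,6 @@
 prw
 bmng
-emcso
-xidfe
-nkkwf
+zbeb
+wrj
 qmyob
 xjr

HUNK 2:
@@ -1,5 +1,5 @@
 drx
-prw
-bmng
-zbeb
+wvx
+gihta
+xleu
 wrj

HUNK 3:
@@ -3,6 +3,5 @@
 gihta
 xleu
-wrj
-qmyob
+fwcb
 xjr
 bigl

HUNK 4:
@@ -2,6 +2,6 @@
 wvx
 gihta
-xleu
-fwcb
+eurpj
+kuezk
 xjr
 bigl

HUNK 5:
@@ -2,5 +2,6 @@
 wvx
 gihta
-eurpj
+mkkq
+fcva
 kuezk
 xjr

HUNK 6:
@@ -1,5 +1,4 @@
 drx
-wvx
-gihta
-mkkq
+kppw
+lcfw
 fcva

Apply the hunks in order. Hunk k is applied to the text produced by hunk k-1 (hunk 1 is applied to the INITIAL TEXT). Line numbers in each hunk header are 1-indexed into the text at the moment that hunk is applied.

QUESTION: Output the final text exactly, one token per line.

Hunk 1: at line 2 remove [emcso,xidfe,nkkwf] add [zbeb,wrj] -> 9 lines: drx prw bmng zbeb wrj qmyob xjr bigl gknc
Hunk 2: at line 1 remove [prw,bmng,zbeb] add [wvx,gihta,xleu] -> 9 lines: drx wvx gihta xleu wrj qmyob xjr bigl gknc
Hunk 3: at line 3 remove [wrj,qmyob] add [fwcb] -> 8 lines: drx wvx gihta xleu fwcb xjr bigl gknc
Hunk 4: at line 2 remove [xleu,fwcb] add [eurpj,kuezk] -> 8 lines: drx wvx gihta eurpj kuezk xjr bigl gknc
Hunk 5: at line 2 remove [eurpj] add [mkkq,fcva] -> 9 lines: drx wvx gihta mkkq fcva kuezk xjr bigl gknc
Hunk 6: at line 1 remove [wvx,gihta,mkkq] add [kppw,lcfw] -> 8 lines: drx kppw lcfw fcva kuezk xjr bigl gknc

Answer: drx
kppw
lcfw
fcva
kuezk
xjr
bigl
gknc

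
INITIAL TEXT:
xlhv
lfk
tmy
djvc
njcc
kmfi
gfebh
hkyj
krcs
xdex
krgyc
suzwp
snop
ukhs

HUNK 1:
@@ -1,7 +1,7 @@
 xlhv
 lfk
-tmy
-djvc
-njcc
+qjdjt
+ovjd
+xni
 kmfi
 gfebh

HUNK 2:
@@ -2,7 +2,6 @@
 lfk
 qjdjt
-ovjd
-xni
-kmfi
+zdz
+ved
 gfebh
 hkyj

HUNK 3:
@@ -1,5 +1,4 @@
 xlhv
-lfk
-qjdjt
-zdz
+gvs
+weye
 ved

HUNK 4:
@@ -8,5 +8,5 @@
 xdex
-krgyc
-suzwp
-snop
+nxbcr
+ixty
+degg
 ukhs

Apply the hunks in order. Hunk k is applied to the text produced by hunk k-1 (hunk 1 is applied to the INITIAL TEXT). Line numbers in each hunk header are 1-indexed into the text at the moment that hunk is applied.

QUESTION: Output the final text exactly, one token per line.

Hunk 1: at line 1 remove [tmy,djvc,njcc] add [qjdjt,ovjd,xni] -> 14 lines: xlhv lfk qjdjt ovjd xni kmfi gfebh hkyj krcs xdex krgyc suzwp snop ukhs
Hunk 2: at line 2 remove [ovjd,xni,kmfi] add [zdz,ved] -> 13 lines: xlhv lfk qjdjt zdz ved gfebh hkyj krcs xdex krgyc suzwp snop ukhs
Hunk 3: at line 1 remove [lfk,qjdjt,zdz] add [gvs,weye] -> 12 lines: xlhv gvs weye ved gfebh hkyj krcs xdex krgyc suzwp snop ukhs
Hunk 4: at line 8 remove [krgyc,suzwp,snop] add [nxbcr,ixty,degg] -> 12 lines: xlhv gvs weye ved gfebh hkyj krcs xdex nxbcr ixty degg ukhs

Answer: xlhv
gvs
weye
ved
gfebh
hkyj
krcs
xdex
nxbcr
ixty
degg
ukhs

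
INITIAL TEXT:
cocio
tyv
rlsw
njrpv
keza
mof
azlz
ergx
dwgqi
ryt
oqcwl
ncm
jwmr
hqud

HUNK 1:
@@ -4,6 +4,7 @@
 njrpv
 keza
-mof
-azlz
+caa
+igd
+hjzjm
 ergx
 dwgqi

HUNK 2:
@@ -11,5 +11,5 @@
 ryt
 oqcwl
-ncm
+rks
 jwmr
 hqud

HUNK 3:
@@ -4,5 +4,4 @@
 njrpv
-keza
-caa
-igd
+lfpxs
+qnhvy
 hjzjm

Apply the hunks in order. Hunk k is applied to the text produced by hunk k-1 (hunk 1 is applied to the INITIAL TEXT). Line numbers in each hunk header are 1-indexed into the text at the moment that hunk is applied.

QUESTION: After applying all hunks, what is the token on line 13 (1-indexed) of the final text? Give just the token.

Answer: jwmr

Derivation:
Hunk 1: at line 4 remove [mof,azlz] add [caa,igd,hjzjm] -> 15 lines: cocio tyv rlsw njrpv keza caa igd hjzjm ergx dwgqi ryt oqcwl ncm jwmr hqud
Hunk 2: at line 11 remove [ncm] add [rks] -> 15 lines: cocio tyv rlsw njrpv keza caa igd hjzjm ergx dwgqi ryt oqcwl rks jwmr hqud
Hunk 3: at line 4 remove [keza,caa,igd] add [lfpxs,qnhvy] -> 14 lines: cocio tyv rlsw njrpv lfpxs qnhvy hjzjm ergx dwgqi ryt oqcwl rks jwmr hqud
Final line 13: jwmr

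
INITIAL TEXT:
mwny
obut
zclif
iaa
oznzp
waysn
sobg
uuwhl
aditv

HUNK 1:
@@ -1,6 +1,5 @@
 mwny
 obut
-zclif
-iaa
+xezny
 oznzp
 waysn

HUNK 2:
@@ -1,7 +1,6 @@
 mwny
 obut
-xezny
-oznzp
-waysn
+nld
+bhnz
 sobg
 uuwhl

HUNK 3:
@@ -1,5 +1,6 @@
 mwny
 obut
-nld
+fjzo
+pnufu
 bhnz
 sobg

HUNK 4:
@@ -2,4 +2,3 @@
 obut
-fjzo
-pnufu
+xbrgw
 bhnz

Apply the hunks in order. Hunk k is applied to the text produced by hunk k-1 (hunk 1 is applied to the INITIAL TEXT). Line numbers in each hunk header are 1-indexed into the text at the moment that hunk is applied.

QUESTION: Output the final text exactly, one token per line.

Hunk 1: at line 1 remove [zclif,iaa] add [xezny] -> 8 lines: mwny obut xezny oznzp waysn sobg uuwhl aditv
Hunk 2: at line 1 remove [xezny,oznzp,waysn] add [nld,bhnz] -> 7 lines: mwny obut nld bhnz sobg uuwhl aditv
Hunk 3: at line 1 remove [nld] add [fjzo,pnufu] -> 8 lines: mwny obut fjzo pnufu bhnz sobg uuwhl aditv
Hunk 4: at line 2 remove [fjzo,pnufu] add [xbrgw] -> 7 lines: mwny obut xbrgw bhnz sobg uuwhl aditv

Answer: mwny
obut
xbrgw
bhnz
sobg
uuwhl
aditv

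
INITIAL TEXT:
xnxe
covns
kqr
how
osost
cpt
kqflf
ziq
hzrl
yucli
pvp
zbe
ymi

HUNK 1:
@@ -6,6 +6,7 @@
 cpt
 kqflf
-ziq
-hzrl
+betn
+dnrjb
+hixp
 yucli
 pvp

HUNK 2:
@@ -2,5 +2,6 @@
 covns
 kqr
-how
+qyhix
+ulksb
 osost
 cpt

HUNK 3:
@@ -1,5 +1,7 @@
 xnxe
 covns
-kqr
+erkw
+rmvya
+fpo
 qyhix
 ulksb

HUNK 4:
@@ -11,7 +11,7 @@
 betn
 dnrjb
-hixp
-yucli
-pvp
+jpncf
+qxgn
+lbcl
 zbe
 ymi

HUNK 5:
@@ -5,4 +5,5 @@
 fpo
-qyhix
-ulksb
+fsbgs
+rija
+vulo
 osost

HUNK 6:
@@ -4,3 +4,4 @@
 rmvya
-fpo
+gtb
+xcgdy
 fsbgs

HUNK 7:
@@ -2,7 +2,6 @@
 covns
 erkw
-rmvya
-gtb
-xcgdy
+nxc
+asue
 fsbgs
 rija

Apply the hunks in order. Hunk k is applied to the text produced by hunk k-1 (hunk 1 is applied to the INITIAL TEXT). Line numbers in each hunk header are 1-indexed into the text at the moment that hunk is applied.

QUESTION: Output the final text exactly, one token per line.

Hunk 1: at line 6 remove [ziq,hzrl] add [betn,dnrjb,hixp] -> 14 lines: xnxe covns kqr how osost cpt kqflf betn dnrjb hixp yucli pvp zbe ymi
Hunk 2: at line 2 remove [how] add [qyhix,ulksb] -> 15 lines: xnxe covns kqr qyhix ulksb osost cpt kqflf betn dnrjb hixp yucli pvp zbe ymi
Hunk 3: at line 1 remove [kqr] add [erkw,rmvya,fpo] -> 17 lines: xnxe covns erkw rmvya fpo qyhix ulksb osost cpt kqflf betn dnrjb hixp yucli pvp zbe ymi
Hunk 4: at line 11 remove [hixp,yucli,pvp] add [jpncf,qxgn,lbcl] -> 17 lines: xnxe covns erkw rmvya fpo qyhix ulksb osost cpt kqflf betn dnrjb jpncf qxgn lbcl zbe ymi
Hunk 5: at line 5 remove [qyhix,ulksb] add [fsbgs,rija,vulo] -> 18 lines: xnxe covns erkw rmvya fpo fsbgs rija vulo osost cpt kqflf betn dnrjb jpncf qxgn lbcl zbe ymi
Hunk 6: at line 4 remove [fpo] add [gtb,xcgdy] -> 19 lines: xnxe covns erkw rmvya gtb xcgdy fsbgs rija vulo osost cpt kqflf betn dnrjb jpncf qxgn lbcl zbe ymi
Hunk 7: at line 2 remove [rmvya,gtb,xcgdy] add [nxc,asue] -> 18 lines: xnxe covns erkw nxc asue fsbgs rija vulo osost cpt kqflf betn dnrjb jpncf qxgn lbcl zbe ymi

Answer: xnxe
covns
erkw
nxc
asue
fsbgs
rija
vulo
osost
cpt
kqflf
betn
dnrjb
jpncf
qxgn
lbcl
zbe
ymi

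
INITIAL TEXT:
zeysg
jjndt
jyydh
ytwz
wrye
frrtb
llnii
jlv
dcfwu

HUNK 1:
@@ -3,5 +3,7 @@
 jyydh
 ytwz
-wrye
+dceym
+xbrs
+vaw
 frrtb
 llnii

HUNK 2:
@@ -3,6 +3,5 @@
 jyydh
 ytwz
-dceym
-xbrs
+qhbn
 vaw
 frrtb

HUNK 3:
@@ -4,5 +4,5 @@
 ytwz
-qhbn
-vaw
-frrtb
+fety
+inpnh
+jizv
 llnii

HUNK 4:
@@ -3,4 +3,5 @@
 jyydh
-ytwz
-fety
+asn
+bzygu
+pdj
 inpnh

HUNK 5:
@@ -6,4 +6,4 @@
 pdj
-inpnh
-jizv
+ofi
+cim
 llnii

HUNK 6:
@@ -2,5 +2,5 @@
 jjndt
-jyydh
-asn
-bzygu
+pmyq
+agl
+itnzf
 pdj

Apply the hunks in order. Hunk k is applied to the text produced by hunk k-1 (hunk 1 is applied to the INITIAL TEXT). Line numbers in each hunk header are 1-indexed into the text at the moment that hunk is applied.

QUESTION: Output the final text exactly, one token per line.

Hunk 1: at line 3 remove [wrye] add [dceym,xbrs,vaw] -> 11 lines: zeysg jjndt jyydh ytwz dceym xbrs vaw frrtb llnii jlv dcfwu
Hunk 2: at line 3 remove [dceym,xbrs] add [qhbn] -> 10 lines: zeysg jjndt jyydh ytwz qhbn vaw frrtb llnii jlv dcfwu
Hunk 3: at line 4 remove [qhbn,vaw,frrtb] add [fety,inpnh,jizv] -> 10 lines: zeysg jjndt jyydh ytwz fety inpnh jizv llnii jlv dcfwu
Hunk 4: at line 3 remove [ytwz,fety] add [asn,bzygu,pdj] -> 11 lines: zeysg jjndt jyydh asn bzygu pdj inpnh jizv llnii jlv dcfwu
Hunk 5: at line 6 remove [inpnh,jizv] add [ofi,cim] -> 11 lines: zeysg jjndt jyydh asn bzygu pdj ofi cim llnii jlv dcfwu
Hunk 6: at line 2 remove [jyydh,asn,bzygu] add [pmyq,agl,itnzf] -> 11 lines: zeysg jjndt pmyq agl itnzf pdj ofi cim llnii jlv dcfwu

Answer: zeysg
jjndt
pmyq
agl
itnzf
pdj
ofi
cim
llnii
jlv
dcfwu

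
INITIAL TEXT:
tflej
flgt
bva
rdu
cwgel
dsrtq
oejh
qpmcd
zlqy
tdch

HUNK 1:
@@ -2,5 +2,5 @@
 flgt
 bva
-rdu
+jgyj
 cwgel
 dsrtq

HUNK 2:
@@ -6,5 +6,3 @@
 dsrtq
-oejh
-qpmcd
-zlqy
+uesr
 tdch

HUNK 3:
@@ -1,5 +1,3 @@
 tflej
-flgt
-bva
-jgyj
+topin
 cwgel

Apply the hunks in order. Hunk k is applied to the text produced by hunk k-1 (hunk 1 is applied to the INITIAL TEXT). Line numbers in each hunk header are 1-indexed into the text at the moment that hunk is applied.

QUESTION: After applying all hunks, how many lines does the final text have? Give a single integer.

Hunk 1: at line 2 remove [rdu] add [jgyj] -> 10 lines: tflej flgt bva jgyj cwgel dsrtq oejh qpmcd zlqy tdch
Hunk 2: at line 6 remove [oejh,qpmcd,zlqy] add [uesr] -> 8 lines: tflej flgt bva jgyj cwgel dsrtq uesr tdch
Hunk 3: at line 1 remove [flgt,bva,jgyj] add [topin] -> 6 lines: tflej topin cwgel dsrtq uesr tdch
Final line count: 6

Answer: 6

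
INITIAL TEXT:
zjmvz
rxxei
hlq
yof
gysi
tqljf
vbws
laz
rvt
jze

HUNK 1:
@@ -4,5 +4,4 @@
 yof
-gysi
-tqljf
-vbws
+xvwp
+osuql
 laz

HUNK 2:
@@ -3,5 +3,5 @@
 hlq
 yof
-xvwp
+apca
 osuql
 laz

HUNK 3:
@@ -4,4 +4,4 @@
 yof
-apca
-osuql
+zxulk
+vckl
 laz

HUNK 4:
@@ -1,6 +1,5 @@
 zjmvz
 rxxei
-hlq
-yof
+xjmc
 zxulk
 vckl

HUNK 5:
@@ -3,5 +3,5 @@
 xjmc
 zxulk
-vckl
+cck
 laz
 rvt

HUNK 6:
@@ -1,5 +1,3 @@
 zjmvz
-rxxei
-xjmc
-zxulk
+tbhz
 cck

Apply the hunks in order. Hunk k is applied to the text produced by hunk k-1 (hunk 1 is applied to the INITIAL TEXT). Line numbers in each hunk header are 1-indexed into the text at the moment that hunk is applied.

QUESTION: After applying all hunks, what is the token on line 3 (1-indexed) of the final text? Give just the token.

Hunk 1: at line 4 remove [gysi,tqljf,vbws] add [xvwp,osuql] -> 9 lines: zjmvz rxxei hlq yof xvwp osuql laz rvt jze
Hunk 2: at line 3 remove [xvwp] add [apca] -> 9 lines: zjmvz rxxei hlq yof apca osuql laz rvt jze
Hunk 3: at line 4 remove [apca,osuql] add [zxulk,vckl] -> 9 lines: zjmvz rxxei hlq yof zxulk vckl laz rvt jze
Hunk 4: at line 1 remove [hlq,yof] add [xjmc] -> 8 lines: zjmvz rxxei xjmc zxulk vckl laz rvt jze
Hunk 5: at line 3 remove [vckl] add [cck] -> 8 lines: zjmvz rxxei xjmc zxulk cck laz rvt jze
Hunk 6: at line 1 remove [rxxei,xjmc,zxulk] add [tbhz] -> 6 lines: zjmvz tbhz cck laz rvt jze
Final line 3: cck

Answer: cck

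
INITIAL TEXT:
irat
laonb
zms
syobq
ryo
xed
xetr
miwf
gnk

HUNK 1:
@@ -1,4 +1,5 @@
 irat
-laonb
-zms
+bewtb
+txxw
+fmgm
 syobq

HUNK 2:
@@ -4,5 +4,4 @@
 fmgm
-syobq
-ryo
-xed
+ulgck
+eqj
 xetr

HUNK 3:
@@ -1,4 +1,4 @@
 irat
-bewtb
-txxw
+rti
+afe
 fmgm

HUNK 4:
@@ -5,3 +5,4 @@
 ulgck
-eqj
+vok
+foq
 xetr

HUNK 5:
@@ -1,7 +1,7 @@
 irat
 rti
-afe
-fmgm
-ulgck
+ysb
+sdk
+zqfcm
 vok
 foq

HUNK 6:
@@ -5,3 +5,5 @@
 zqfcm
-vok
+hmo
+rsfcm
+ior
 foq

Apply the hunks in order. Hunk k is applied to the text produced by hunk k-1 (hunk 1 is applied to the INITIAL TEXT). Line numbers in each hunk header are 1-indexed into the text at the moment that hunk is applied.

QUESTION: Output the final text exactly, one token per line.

Answer: irat
rti
ysb
sdk
zqfcm
hmo
rsfcm
ior
foq
xetr
miwf
gnk

Derivation:
Hunk 1: at line 1 remove [laonb,zms] add [bewtb,txxw,fmgm] -> 10 lines: irat bewtb txxw fmgm syobq ryo xed xetr miwf gnk
Hunk 2: at line 4 remove [syobq,ryo,xed] add [ulgck,eqj] -> 9 lines: irat bewtb txxw fmgm ulgck eqj xetr miwf gnk
Hunk 3: at line 1 remove [bewtb,txxw] add [rti,afe] -> 9 lines: irat rti afe fmgm ulgck eqj xetr miwf gnk
Hunk 4: at line 5 remove [eqj] add [vok,foq] -> 10 lines: irat rti afe fmgm ulgck vok foq xetr miwf gnk
Hunk 5: at line 1 remove [afe,fmgm,ulgck] add [ysb,sdk,zqfcm] -> 10 lines: irat rti ysb sdk zqfcm vok foq xetr miwf gnk
Hunk 6: at line 5 remove [vok] add [hmo,rsfcm,ior] -> 12 lines: irat rti ysb sdk zqfcm hmo rsfcm ior foq xetr miwf gnk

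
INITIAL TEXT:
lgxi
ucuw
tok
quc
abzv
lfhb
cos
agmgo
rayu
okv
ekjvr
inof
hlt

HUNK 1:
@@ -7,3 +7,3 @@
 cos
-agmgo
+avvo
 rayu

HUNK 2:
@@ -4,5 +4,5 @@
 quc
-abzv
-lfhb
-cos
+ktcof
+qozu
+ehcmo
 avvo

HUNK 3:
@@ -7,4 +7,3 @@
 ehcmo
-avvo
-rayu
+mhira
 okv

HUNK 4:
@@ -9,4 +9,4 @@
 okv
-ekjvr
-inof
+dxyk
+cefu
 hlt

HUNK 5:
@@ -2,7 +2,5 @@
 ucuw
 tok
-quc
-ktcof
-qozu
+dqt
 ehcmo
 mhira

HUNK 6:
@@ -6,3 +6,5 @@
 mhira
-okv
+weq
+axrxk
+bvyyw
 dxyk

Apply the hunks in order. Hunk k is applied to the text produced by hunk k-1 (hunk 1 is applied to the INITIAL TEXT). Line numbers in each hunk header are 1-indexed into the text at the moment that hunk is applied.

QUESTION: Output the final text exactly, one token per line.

Hunk 1: at line 7 remove [agmgo] add [avvo] -> 13 lines: lgxi ucuw tok quc abzv lfhb cos avvo rayu okv ekjvr inof hlt
Hunk 2: at line 4 remove [abzv,lfhb,cos] add [ktcof,qozu,ehcmo] -> 13 lines: lgxi ucuw tok quc ktcof qozu ehcmo avvo rayu okv ekjvr inof hlt
Hunk 3: at line 7 remove [avvo,rayu] add [mhira] -> 12 lines: lgxi ucuw tok quc ktcof qozu ehcmo mhira okv ekjvr inof hlt
Hunk 4: at line 9 remove [ekjvr,inof] add [dxyk,cefu] -> 12 lines: lgxi ucuw tok quc ktcof qozu ehcmo mhira okv dxyk cefu hlt
Hunk 5: at line 2 remove [quc,ktcof,qozu] add [dqt] -> 10 lines: lgxi ucuw tok dqt ehcmo mhira okv dxyk cefu hlt
Hunk 6: at line 6 remove [okv] add [weq,axrxk,bvyyw] -> 12 lines: lgxi ucuw tok dqt ehcmo mhira weq axrxk bvyyw dxyk cefu hlt

Answer: lgxi
ucuw
tok
dqt
ehcmo
mhira
weq
axrxk
bvyyw
dxyk
cefu
hlt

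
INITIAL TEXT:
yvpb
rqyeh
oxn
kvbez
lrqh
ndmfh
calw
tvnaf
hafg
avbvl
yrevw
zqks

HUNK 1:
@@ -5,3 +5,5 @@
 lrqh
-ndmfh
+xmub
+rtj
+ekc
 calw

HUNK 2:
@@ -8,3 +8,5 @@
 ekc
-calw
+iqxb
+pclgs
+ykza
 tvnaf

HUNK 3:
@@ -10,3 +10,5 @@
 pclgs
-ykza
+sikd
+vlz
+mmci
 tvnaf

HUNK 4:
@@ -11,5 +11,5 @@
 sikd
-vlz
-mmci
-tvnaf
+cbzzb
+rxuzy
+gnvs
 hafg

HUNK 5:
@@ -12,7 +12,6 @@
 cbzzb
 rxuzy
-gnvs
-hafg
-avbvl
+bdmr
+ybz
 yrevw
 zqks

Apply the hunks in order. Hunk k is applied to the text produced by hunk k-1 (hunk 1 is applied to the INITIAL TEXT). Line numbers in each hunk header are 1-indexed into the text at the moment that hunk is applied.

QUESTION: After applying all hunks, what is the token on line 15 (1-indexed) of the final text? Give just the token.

Hunk 1: at line 5 remove [ndmfh] add [xmub,rtj,ekc] -> 14 lines: yvpb rqyeh oxn kvbez lrqh xmub rtj ekc calw tvnaf hafg avbvl yrevw zqks
Hunk 2: at line 8 remove [calw] add [iqxb,pclgs,ykza] -> 16 lines: yvpb rqyeh oxn kvbez lrqh xmub rtj ekc iqxb pclgs ykza tvnaf hafg avbvl yrevw zqks
Hunk 3: at line 10 remove [ykza] add [sikd,vlz,mmci] -> 18 lines: yvpb rqyeh oxn kvbez lrqh xmub rtj ekc iqxb pclgs sikd vlz mmci tvnaf hafg avbvl yrevw zqks
Hunk 4: at line 11 remove [vlz,mmci,tvnaf] add [cbzzb,rxuzy,gnvs] -> 18 lines: yvpb rqyeh oxn kvbez lrqh xmub rtj ekc iqxb pclgs sikd cbzzb rxuzy gnvs hafg avbvl yrevw zqks
Hunk 5: at line 12 remove [gnvs,hafg,avbvl] add [bdmr,ybz] -> 17 lines: yvpb rqyeh oxn kvbez lrqh xmub rtj ekc iqxb pclgs sikd cbzzb rxuzy bdmr ybz yrevw zqks
Final line 15: ybz

Answer: ybz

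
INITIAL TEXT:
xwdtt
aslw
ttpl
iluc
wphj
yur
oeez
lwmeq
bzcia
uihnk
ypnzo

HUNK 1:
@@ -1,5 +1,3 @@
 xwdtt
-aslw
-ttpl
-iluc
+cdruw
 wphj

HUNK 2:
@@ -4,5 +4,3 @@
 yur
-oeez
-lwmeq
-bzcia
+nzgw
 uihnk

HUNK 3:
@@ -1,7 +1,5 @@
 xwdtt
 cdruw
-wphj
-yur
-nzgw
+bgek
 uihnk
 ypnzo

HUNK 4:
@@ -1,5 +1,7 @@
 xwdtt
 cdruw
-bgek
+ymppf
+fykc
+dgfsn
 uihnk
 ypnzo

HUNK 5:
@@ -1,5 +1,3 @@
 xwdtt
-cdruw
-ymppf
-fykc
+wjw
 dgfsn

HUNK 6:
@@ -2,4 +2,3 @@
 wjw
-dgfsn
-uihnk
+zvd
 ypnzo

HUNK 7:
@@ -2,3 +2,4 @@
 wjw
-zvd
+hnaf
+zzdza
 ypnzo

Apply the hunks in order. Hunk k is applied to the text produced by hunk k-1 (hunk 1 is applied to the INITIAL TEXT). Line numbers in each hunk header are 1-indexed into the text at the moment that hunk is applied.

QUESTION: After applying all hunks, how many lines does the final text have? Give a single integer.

Answer: 5

Derivation:
Hunk 1: at line 1 remove [aslw,ttpl,iluc] add [cdruw] -> 9 lines: xwdtt cdruw wphj yur oeez lwmeq bzcia uihnk ypnzo
Hunk 2: at line 4 remove [oeez,lwmeq,bzcia] add [nzgw] -> 7 lines: xwdtt cdruw wphj yur nzgw uihnk ypnzo
Hunk 3: at line 1 remove [wphj,yur,nzgw] add [bgek] -> 5 lines: xwdtt cdruw bgek uihnk ypnzo
Hunk 4: at line 1 remove [bgek] add [ymppf,fykc,dgfsn] -> 7 lines: xwdtt cdruw ymppf fykc dgfsn uihnk ypnzo
Hunk 5: at line 1 remove [cdruw,ymppf,fykc] add [wjw] -> 5 lines: xwdtt wjw dgfsn uihnk ypnzo
Hunk 6: at line 2 remove [dgfsn,uihnk] add [zvd] -> 4 lines: xwdtt wjw zvd ypnzo
Hunk 7: at line 2 remove [zvd] add [hnaf,zzdza] -> 5 lines: xwdtt wjw hnaf zzdza ypnzo
Final line count: 5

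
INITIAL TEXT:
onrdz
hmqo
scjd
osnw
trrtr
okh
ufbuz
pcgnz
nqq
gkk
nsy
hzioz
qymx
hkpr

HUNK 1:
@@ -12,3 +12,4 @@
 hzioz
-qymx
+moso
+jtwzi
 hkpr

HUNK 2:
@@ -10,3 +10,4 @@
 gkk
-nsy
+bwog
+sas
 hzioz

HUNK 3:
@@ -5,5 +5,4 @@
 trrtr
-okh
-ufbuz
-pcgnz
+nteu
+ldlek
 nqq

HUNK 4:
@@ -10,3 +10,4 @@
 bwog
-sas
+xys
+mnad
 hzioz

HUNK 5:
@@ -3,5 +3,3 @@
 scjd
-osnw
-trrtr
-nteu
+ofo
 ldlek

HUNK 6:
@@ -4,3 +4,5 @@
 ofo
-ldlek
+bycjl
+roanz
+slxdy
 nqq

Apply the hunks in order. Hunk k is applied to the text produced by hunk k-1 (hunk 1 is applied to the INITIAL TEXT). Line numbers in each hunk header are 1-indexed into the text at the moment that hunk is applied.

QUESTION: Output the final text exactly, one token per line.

Hunk 1: at line 12 remove [qymx] add [moso,jtwzi] -> 15 lines: onrdz hmqo scjd osnw trrtr okh ufbuz pcgnz nqq gkk nsy hzioz moso jtwzi hkpr
Hunk 2: at line 10 remove [nsy] add [bwog,sas] -> 16 lines: onrdz hmqo scjd osnw trrtr okh ufbuz pcgnz nqq gkk bwog sas hzioz moso jtwzi hkpr
Hunk 3: at line 5 remove [okh,ufbuz,pcgnz] add [nteu,ldlek] -> 15 lines: onrdz hmqo scjd osnw trrtr nteu ldlek nqq gkk bwog sas hzioz moso jtwzi hkpr
Hunk 4: at line 10 remove [sas] add [xys,mnad] -> 16 lines: onrdz hmqo scjd osnw trrtr nteu ldlek nqq gkk bwog xys mnad hzioz moso jtwzi hkpr
Hunk 5: at line 3 remove [osnw,trrtr,nteu] add [ofo] -> 14 lines: onrdz hmqo scjd ofo ldlek nqq gkk bwog xys mnad hzioz moso jtwzi hkpr
Hunk 6: at line 4 remove [ldlek] add [bycjl,roanz,slxdy] -> 16 lines: onrdz hmqo scjd ofo bycjl roanz slxdy nqq gkk bwog xys mnad hzioz moso jtwzi hkpr

Answer: onrdz
hmqo
scjd
ofo
bycjl
roanz
slxdy
nqq
gkk
bwog
xys
mnad
hzioz
moso
jtwzi
hkpr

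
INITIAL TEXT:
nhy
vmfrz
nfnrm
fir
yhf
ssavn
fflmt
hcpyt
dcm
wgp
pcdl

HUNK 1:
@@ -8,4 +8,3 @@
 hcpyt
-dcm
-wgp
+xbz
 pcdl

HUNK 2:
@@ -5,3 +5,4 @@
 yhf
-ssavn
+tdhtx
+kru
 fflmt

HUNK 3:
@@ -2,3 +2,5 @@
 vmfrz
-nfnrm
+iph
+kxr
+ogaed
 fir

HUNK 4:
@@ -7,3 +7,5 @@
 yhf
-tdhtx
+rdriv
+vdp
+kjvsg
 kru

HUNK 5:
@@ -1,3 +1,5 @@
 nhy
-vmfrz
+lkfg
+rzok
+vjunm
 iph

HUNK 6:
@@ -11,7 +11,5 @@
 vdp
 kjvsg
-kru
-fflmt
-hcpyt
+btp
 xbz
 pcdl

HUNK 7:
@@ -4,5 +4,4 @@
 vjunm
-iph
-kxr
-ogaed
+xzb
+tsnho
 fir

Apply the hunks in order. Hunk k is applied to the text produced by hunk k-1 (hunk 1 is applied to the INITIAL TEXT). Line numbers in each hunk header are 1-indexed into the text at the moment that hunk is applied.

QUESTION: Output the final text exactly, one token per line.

Answer: nhy
lkfg
rzok
vjunm
xzb
tsnho
fir
yhf
rdriv
vdp
kjvsg
btp
xbz
pcdl

Derivation:
Hunk 1: at line 8 remove [dcm,wgp] add [xbz] -> 10 lines: nhy vmfrz nfnrm fir yhf ssavn fflmt hcpyt xbz pcdl
Hunk 2: at line 5 remove [ssavn] add [tdhtx,kru] -> 11 lines: nhy vmfrz nfnrm fir yhf tdhtx kru fflmt hcpyt xbz pcdl
Hunk 3: at line 2 remove [nfnrm] add [iph,kxr,ogaed] -> 13 lines: nhy vmfrz iph kxr ogaed fir yhf tdhtx kru fflmt hcpyt xbz pcdl
Hunk 4: at line 7 remove [tdhtx] add [rdriv,vdp,kjvsg] -> 15 lines: nhy vmfrz iph kxr ogaed fir yhf rdriv vdp kjvsg kru fflmt hcpyt xbz pcdl
Hunk 5: at line 1 remove [vmfrz] add [lkfg,rzok,vjunm] -> 17 lines: nhy lkfg rzok vjunm iph kxr ogaed fir yhf rdriv vdp kjvsg kru fflmt hcpyt xbz pcdl
Hunk 6: at line 11 remove [kru,fflmt,hcpyt] add [btp] -> 15 lines: nhy lkfg rzok vjunm iph kxr ogaed fir yhf rdriv vdp kjvsg btp xbz pcdl
Hunk 7: at line 4 remove [iph,kxr,ogaed] add [xzb,tsnho] -> 14 lines: nhy lkfg rzok vjunm xzb tsnho fir yhf rdriv vdp kjvsg btp xbz pcdl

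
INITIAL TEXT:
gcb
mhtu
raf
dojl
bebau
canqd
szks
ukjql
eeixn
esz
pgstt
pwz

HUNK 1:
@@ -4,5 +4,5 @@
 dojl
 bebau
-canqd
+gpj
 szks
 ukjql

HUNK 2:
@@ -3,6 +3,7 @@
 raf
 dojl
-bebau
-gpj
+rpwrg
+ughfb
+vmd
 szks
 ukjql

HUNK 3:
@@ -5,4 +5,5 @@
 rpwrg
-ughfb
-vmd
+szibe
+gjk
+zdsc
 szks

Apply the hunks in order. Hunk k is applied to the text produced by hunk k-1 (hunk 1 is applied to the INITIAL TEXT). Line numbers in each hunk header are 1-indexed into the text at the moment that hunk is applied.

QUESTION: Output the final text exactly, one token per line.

Answer: gcb
mhtu
raf
dojl
rpwrg
szibe
gjk
zdsc
szks
ukjql
eeixn
esz
pgstt
pwz

Derivation:
Hunk 1: at line 4 remove [canqd] add [gpj] -> 12 lines: gcb mhtu raf dojl bebau gpj szks ukjql eeixn esz pgstt pwz
Hunk 2: at line 3 remove [bebau,gpj] add [rpwrg,ughfb,vmd] -> 13 lines: gcb mhtu raf dojl rpwrg ughfb vmd szks ukjql eeixn esz pgstt pwz
Hunk 3: at line 5 remove [ughfb,vmd] add [szibe,gjk,zdsc] -> 14 lines: gcb mhtu raf dojl rpwrg szibe gjk zdsc szks ukjql eeixn esz pgstt pwz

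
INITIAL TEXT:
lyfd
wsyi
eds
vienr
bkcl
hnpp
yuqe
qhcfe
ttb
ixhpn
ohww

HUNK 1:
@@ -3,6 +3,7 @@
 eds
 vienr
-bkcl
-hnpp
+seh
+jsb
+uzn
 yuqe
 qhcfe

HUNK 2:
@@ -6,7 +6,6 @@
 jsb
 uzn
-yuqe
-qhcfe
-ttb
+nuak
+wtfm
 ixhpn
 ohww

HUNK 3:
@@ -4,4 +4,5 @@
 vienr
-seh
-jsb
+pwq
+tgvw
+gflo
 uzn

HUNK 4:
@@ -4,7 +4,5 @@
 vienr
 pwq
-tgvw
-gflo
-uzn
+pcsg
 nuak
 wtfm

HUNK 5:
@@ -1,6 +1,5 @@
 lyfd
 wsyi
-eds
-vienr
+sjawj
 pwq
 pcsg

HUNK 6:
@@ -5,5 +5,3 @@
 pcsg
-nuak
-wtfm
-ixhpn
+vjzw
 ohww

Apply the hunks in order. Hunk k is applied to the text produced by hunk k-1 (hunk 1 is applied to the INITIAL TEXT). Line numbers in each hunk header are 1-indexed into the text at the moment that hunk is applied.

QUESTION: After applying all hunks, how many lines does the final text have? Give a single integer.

Hunk 1: at line 3 remove [bkcl,hnpp] add [seh,jsb,uzn] -> 12 lines: lyfd wsyi eds vienr seh jsb uzn yuqe qhcfe ttb ixhpn ohww
Hunk 2: at line 6 remove [yuqe,qhcfe,ttb] add [nuak,wtfm] -> 11 lines: lyfd wsyi eds vienr seh jsb uzn nuak wtfm ixhpn ohww
Hunk 3: at line 4 remove [seh,jsb] add [pwq,tgvw,gflo] -> 12 lines: lyfd wsyi eds vienr pwq tgvw gflo uzn nuak wtfm ixhpn ohww
Hunk 4: at line 4 remove [tgvw,gflo,uzn] add [pcsg] -> 10 lines: lyfd wsyi eds vienr pwq pcsg nuak wtfm ixhpn ohww
Hunk 5: at line 1 remove [eds,vienr] add [sjawj] -> 9 lines: lyfd wsyi sjawj pwq pcsg nuak wtfm ixhpn ohww
Hunk 6: at line 5 remove [nuak,wtfm,ixhpn] add [vjzw] -> 7 lines: lyfd wsyi sjawj pwq pcsg vjzw ohww
Final line count: 7

Answer: 7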